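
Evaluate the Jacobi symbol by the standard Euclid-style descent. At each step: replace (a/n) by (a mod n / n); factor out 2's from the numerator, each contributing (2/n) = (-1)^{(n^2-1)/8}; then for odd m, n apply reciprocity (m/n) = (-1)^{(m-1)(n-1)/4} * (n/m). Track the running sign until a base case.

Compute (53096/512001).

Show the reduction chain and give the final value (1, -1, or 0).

53096 = 2^3·6637; (2/512001) = +1 since 512001 mod 8 = 1, so (53096/512001) = (+1)^3·(6637/512001); sign now +1
reciprocity: (6637/512001) = +1·(512001/6637) since 6637 mod 4 = 1, 512001 mod 4 = 1; sign now +1
(512001/6637) = (952/6637)   [reduce mod 6637]
952 = 2^3·119; (2/6637) = -1 since 6637 mod 8 = 5, so (952/6637) = (-1)^3·(119/6637); sign now -1
reciprocity: (119/6637) = +1·(6637/119) since 119 mod 4 = 3, 6637 mod 4 = 1; sign now -1
(6637/119) = (92/119)   [reduce mod 119]
92 = 2^2·23; (2/119) = +1 since 119 mod 8 = 7, so (92/119) = (+1)^2·(23/119); sign now -1
reciprocity: (23/119) = -1·(119/23) since 23 mod 4 = 3, 119 mod 4 = 3; sign now +1
(119/23) = (4/23)   [reduce mod 23]
4 = 2^2·1; (2/23) = +1 since 23 mod 8 = 7, so (4/23) = (+1)^2·(1/23); sign now +1
(1/23) = 1; final value = sign = +1

1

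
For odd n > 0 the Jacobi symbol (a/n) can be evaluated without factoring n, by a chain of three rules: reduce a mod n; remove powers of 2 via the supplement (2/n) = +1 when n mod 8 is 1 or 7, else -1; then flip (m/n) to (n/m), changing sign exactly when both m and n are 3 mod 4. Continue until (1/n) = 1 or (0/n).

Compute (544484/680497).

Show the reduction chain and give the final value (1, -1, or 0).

544484 = 2^2·136121; (2/680497) = +1 since 680497 mod 8 = 1, so (544484/680497) = (+1)^2·(136121/680497); sign now +1
reciprocity: (136121/680497) = +1·(680497/136121) since 136121 mod 4 = 1, 680497 mod 4 = 1; sign now +1
(680497/136121) = (136013/136121)   [reduce mod 136121]
reciprocity: (136013/136121) = +1·(136121/136013) since 136013 mod 4 = 1, 136121 mod 4 = 1; sign now +1
(136121/136013) = (108/136013)   [reduce mod 136013]
108 = 2^2·27; (2/136013) = -1 since 136013 mod 8 = 5, so (108/136013) = (-1)^2·(27/136013); sign now +1
reciprocity: (27/136013) = +1·(136013/27) since 27 mod 4 = 3, 136013 mod 4 = 1; sign now +1
(136013/27) = (14/27)   [reduce mod 27]
14 = 2^1·7; (2/27) = -1 since 27 mod 8 = 3, so (14/27) = (-1)^1·(7/27); sign now -1
reciprocity: (7/27) = -1·(27/7) since 7 mod 4 = 3, 27 mod 4 = 3; sign now +1
(27/7) = (6/7)   [reduce mod 7]
6 = 2^1·3; (2/7) = +1 since 7 mod 8 = 7, so (6/7) = (+1)^1·(3/7); sign now +1
reciprocity: (3/7) = -1·(7/3) since 3 mod 4 = 3, 7 mod 4 = 3; sign now -1
(7/3) = (1/3)   [reduce mod 3]
(1/3) = 1; final value = sign = -1

-1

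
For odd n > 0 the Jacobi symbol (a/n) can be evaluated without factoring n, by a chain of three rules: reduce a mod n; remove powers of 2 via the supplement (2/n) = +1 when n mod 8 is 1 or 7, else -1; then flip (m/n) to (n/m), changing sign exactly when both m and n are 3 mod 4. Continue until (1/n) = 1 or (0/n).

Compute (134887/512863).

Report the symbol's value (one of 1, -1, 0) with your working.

reciprocity: (134887/512863) = -1·(512863/134887) since 134887 mod 4 = 3, 512863 mod 4 = 3; sign now -1
(512863/134887) = (108202/134887)   [reduce mod 134887]
108202 = 2^1·54101; (2/134887) = +1 since 134887 mod 8 = 7, so (108202/134887) = (+1)^1·(54101/134887); sign now -1
reciprocity: (54101/134887) = +1·(134887/54101) since 54101 mod 4 = 1, 134887 mod 4 = 3; sign now -1
(134887/54101) = (26685/54101)   [reduce mod 54101]
reciprocity: (26685/54101) = +1·(54101/26685) since 26685 mod 4 = 1, 54101 mod 4 = 1; sign now -1
(54101/26685) = (731/26685)   [reduce mod 26685]
reciprocity: (731/26685) = +1·(26685/731) since 731 mod 4 = 3, 26685 mod 4 = 1; sign now -1
(26685/731) = (369/731)   [reduce mod 731]
reciprocity: (369/731) = +1·(731/369) since 369 mod 4 = 1, 731 mod 4 = 3; sign now -1
(731/369) = (362/369)   [reduce mod 369]
362 = 2^1·181; (2/369) = +1 since 369 mod 8 = 1, so (362/369) = (+1)^1·(181/369); sign now -1
reciprocity: (181/369) = +1·(369/181) since 181 mod 4 = 1, 369 mod 4 = 1; sign now -1
(369/181) = (7/181)   [reduce mod 181]
reciprocity: (7/181) = +1·(181/7) since 7 mod 4 = 3, 181 mod 4 = 1; sign now -1
(181/7) = (6/7)   [reduce mod 7]
6 = 2^1·3; (2/7) = +1 since 7 mod 8 = 7, so (6/7) = (+1)^1·(3/7); sign now -1
reciprocity: (3/7) = -1·(7/3) since 3 mod 4 = 3, 7 mod 4 = 3; sign now +1
(7/3) = (1/3)   [reduce mod 3]
(1/3) = 1; final value = sign = +1

1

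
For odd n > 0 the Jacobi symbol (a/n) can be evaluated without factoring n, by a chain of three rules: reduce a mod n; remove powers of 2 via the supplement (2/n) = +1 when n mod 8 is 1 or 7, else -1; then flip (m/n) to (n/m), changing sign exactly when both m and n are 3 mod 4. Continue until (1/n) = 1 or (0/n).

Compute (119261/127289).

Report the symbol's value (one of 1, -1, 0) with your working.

1

reciprocity: (119261/127289) = +1·(127289/119261) since 119261 mod 4 = 1, 127289 mod 4 = 1; sign now +1
(127289/119261) = (8028/119261)   [reduce mod 119261]
8028 = 2^2·2007; (2/119261) = -1 since 119261 mod 8 = 5, so (8028/119261) = (-1)^2·(2007/119261); sign now +1
reciprocity: (2007/119261) = +1·(119261/2007) since 2007 mod 4 = 3, 119261 mod 4 = 1; sign now +1
(119261/2007) = (848/2007)   [reduce mod 2007]
848 = 2^4·53; (2/2007) = +1 since 2007 mod 8 = 7, so (848/2007) = (+1)^4·(53/2007); sign now +1
reciprocity: (53/2007) = +1·(2007/53) since 53 mod 4 = 1, 2007 mod 4 = 3; sign now +1
(2007/53) = (46/53)   [reduce mod 53]
46 = 2^1·23; (2/53) = -1 since 53 mod 8 = 5, so (46/53) = (-1)^1·(23/53); sign now -1
reciprocity: (23/53) = +1·(53/23) since 23 mod 4 = 3, 53 mod 4 = 1; sign now -1
(53/23) = (7/23)   [reduce mod 23]
reciprocity: (7/23) = -1·(23/7) since 7 mod 4 = 3, 23 mod 4 = 3; sign now +1
(23/7) = (2/7)   [reduce mod 7]
2 = 2^1·1; (2/7) = +1 since 7 mod 8 = 7, so (2/7) = (+1)^1·(1/7); sign now +1
(1/7) = 1; final value = sign = +1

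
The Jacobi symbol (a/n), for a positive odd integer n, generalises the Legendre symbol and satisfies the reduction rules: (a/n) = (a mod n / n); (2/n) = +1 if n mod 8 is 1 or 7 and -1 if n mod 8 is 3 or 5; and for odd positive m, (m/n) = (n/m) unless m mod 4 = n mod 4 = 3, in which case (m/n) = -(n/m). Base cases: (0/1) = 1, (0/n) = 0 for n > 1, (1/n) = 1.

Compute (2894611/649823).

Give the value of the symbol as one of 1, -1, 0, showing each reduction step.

-1

(2894611/649823) = (295319/649823)   [reduce mod 649823]
reciprocity: (295319/649823) = -1·(649823/295319) since 295319 mod 4 = 3, 649823 mod 4 = 3; sign now -1
(649823/295319) = (59185/295319)   [reduce mod 295319]
reciprocity: (59185/295319) = +1·(295319/59185) since 59185 mod 4 = 1, 295319 mod 4 = 3; sign now -1
(295319/59185) = (58579/59185)   [reduce mod 59185]
reciprocity: (58579/59185) = +1·(59185/58579) since 58579 mod 4 = 3, 59185 mod 4 = 1; sign now -1
(59185/58579) = (606/58579)   [reduce mod 58579]
606 = 2^1·303; (2/58579) = -1 since 58579 mod 8 = 3, so (606/58579) = (-1)^1·(303/58579); sign now +1
reciprocity: (303/58579) = -1·(58579/303) since 303 mod 4 = 3, 58579 mod 4 = 3; sign now -1
(58579/303) = (100/303)   [reduce mod 303]
100 = 2^2·25; (2/303) = +1 since 303 mod 8 = 7, so (100/303) = (+1)^2·(25/303); sign now -1
reciprocity: (25/303) = +1·(303/25) since 25 mod 4 = 1, 303 mod 4 = 3; sign now -1
(303/25) = (3/25)   [reduce mod 25]
reciprocity: (3/25) = +1·(25/3) since 3 mod 4 = 3, 25 mod 4 = 1; sign now -1
(25/3) = (1/3)   [reduce mod 3]
(1/3) = 1; final value = sign = -1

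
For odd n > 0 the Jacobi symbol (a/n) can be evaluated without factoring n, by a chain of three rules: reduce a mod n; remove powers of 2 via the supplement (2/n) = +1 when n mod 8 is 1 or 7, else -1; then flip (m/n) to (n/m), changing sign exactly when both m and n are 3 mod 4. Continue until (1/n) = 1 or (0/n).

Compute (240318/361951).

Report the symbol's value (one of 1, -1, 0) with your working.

240318 = 2^1·120159; (2/361951) = +1 since 361951 mod 8 = 7, so (240318/361951) = (+1)^1·(120159/361951); sign now +1
reciprocity: (120159/361951) = -1·(361951/120159) since 120159 mod 4 = 3, 361951 mod 4 = 3; sign now -1
(361951/120159) = (1474/120159)   [reduce mod 120159]
1474 = 2^1·737; (2/120159) = +1 since 120159 mod 8 = 7, so (1474/120159) = (+1)^1·(737/120159); sign now -1
reciprocity: (737/120159) = +1·(120159/737) since 737 mod 4 = 1, 120159 mod 4 = 3; sign now -1
(120159/737) = (28/737)   [reduce mod 737]
28 = 2^2·7; (2/737) = +1 since 737 mod 8 = 1, so (28/737) = (+1)^2·(7/737); sign now -1
reciprocity: (7/737) = +1·(737/7) since 7 mod 4 = 3, 737 mod 4 = 1; sign now -1
(737/7) = (2/7)   [reduce mod 7]
2 = 2^1·1; (2/7) = +1 since 7 mod 8 = 7, so (2/7) = (+1)^1·(1/7); sign now -1
(1/7) = 1; final value = sign = -1

-1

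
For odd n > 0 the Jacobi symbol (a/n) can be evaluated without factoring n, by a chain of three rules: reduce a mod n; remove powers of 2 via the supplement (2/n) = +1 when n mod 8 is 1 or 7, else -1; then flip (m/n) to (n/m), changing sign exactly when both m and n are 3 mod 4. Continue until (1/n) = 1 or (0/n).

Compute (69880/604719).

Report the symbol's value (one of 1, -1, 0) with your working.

-1

69880 = 2^3·8735; (2/604719) = +1 since 604719 mod 8 = 7, so (69880/604719) = (+1)^3·(8735/604719); sign now +1
reciprocity: (8735/604719) = -1·(604719/8735) since 8735 mod 4 = 3, 604719 mod 4 = 3; sign now -1
(604719/8735) = (2004/8735)   [reduce mod 8735]
2004 = 2^2·501; (2/8735) = +1 since 8735 mod 8 = 7, so (2004/8735) = (+1)^2·(501/8735); sign now -1
reciprocity: (501/8735) = +1·(8735/501) since 501 mod 4 = 1, 8735 mod 4 = 3; sign now -1
(8735/501) = (218/501)   [reduce mod 501]
218 = 2^1·109; (2/501) = -1 since 501 mod 8 = 5, so (218/501) = (-1)^1·(109/501); sign now +1
reciprocity: (109/501) = +1·(501/109) since 109 mod 4 = 1, 501 mod 4 = 1; sign now +1
(501/109) = (65/109)   [reduce mod 109]
reciprocity: (65/109) = +1·(109/65) since 65 mod 4 = 1, 109 mod 4 = 1; sign now +1
(109/65) = (44/65)   [reduce mod 65]
44 = 2^2·11; (2/65) = +1 since 65 mod 8 = 1, so (44/65) = (+1)^2·(11/65); sign now +1
reciprocity: (11/65) = +1·(65/11) since 11 mod 4 = 3, 65 mod 4 = 1; sign now +1
(65/11) = (10/11)   [reduce mod 11]
10 = 2^1·5; (2/11) = -1 since 11 mod 8 = 3, so (10/11) = (-1)^1·(5/11); sign now -1
reciprocity: (5/11) = +1·(11/5) since 5 mod 4 = 1, 11 mod 4 = 3; sign now -1
(11/5) = (1/5)   [reduce mod 5]
(1/5) = 1; final value = sign = -1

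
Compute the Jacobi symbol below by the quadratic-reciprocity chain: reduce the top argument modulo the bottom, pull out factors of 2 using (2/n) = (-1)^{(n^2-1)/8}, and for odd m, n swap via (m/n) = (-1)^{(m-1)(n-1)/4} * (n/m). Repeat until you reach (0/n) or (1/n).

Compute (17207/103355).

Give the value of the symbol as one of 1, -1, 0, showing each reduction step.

-1

reciprocity: (17207/103355) = -1·(103355/17207) since 17207 mod 4 = 3, 103355 mod 4 = 3; sign now -1
(103355/17207) = (113/17207)   [reduce mod 17207]
reciprocity: (113/17207) = +1·(17207/113) since 113 mod 4 = 1, 17207 mod 4 = 3; sign now -1
(17207/113) = (31/113)   [reduce mod 113]
reciprocity: (31/113) = +1·(113/31) since 31 mod 4 = 3, 113 mod 4 = 1; sign now -1
(113/31) = (20/31)   [reduce mod 31]
20 = 2^2·5; (2/31) = +1 since 31 mod 8 = 7, so (20/31) = (+1)^2·(5/31); sign now -1
reciprocity: (5/31) = +1·(31/5) since 5 mod 4 = 1, 31 mod 4 = 3; sign now -1
(31/5) = (1/5)   [reduce mod 5]
(1/5) = 1; final value = sign = -1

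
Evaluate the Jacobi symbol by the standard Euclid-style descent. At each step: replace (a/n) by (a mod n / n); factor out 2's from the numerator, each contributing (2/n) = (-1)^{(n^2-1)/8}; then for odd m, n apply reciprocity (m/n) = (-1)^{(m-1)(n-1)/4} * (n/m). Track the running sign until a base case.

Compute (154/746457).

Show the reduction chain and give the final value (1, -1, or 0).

154 = 2^1·77; (2/746457) = +1 since 746457 mod 8 = 1, so (154/746457) = (+1)^1·(77/746457); sign now +1
reciprocity: (77/746457) = +1·(746457/77) since 77 mod 4 = 1, 746457 mod 4 = 1; sign now +1
(746457/77) = (19/77)   [reduce mod 77]
reciprocity: (19/77) = +1·(77/19) since 19 mod 4 = 3, 77 mod 4 = 1; sign now +1
(77/19) = (1/19)   [reduce mod 19]
(1/19) = 1; final value = sign = +1

1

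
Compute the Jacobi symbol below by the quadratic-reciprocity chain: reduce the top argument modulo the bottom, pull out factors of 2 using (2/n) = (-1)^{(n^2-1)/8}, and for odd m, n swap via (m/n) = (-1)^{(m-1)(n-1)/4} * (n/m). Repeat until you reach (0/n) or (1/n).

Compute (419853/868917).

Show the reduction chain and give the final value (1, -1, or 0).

reciprocity: (419853/868917) = +1·(868917/419853) since 419853 mod 4 = 1, 868917 mod 4 = 1; sign now +1
(868917/419853) = (29211/419853)   [reduce mod 419853]
reciprocity: (29211/419853) = +1·(419853/29211) since 29211 mod 4 = 3, 419853 mod 4 = 1; sign now +1
(419853/29211) = (10899/29211)   [reduce mod 29211]
reciprocity: (10899/29211) = -1·(29211/10899) since 10899 mod 4 = 3, 29211 mod 4 = 3; sign now -1
(29211/10899) = (7413/10899)   [reduce mod 10899]
reciprocity: (7413/10899) = +1·(10899/7413) since 7413 mod 4 = 1, 10899 mod 4 = 3; sign now -1
(10899/7413) = (3486/7413)   [reduce mod 7413]
3486 = 2^1·1743; (2/7413) = -1 since 7413 mod 8 = 5, so (3486/7413) = (-1)^1·(1743/7413); sign now +1
reciprocity: (1743/7413) = +1·(7413/1743) since 1743 mod 4 = 3, 7413 mod 4 = 1; sign now +1
(7413/1743) = (441/1743)   [reduce mod 1743]
reciprocity: (441/1743) = +1·(1743/441) since 441 mod 4 = 1, 1743 mod 4 = 3; sign now +1
(1743/441) = (420/441)   [reduce mod 441]
420 = 2^2·105; (2/441) = +1 since 441 mod 8 = 1, so (420/441) = (+1)^2·(105/441); sign now +1
reciprocity: (105/441) = +1·(441/105) since 105 mod 4 = 1, 441 mod 4 = 1; sign now +1
(441/105) = (21/105)   [reduce mod 105]
reciprocity: (21/105) = +1·(105/21) since 21 mod 4 = 1, 105 mod 4 = 1; sign now +1
(105/21) = (0/21)   [reduce mod 21]
(0/21) = 0   [gcd(a, n) > 1]; final value = 0

0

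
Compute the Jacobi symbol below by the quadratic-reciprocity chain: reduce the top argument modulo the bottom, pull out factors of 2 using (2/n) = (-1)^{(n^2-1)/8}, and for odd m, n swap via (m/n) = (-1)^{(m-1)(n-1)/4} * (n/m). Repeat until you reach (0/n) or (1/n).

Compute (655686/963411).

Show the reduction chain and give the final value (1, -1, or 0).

factor out 2^1: 655686 = 2^1·327843; with 963411 mod 8 = 3, (2/963411) = -1; sign now -1; continue with (327843/963411)
flip (327843/963411) -> (963411/327843): both odd, 327843 mod 4 = 3, 963411 mod 4 = 3, so the flip contributes -1; sign now +1
(963411/327843): 963411 mod 327843 = 307725, so (963411/327843) = (307725/327843)
flip (307725/327843) -> (327843/307725): both odd, 307725 mod 4 = 1, 327843 mod 4 = 3, so the flip contributes +1; sign now +1
(327843/307725): 327843 mod 307725 = 20118, so (327843/307725) = (20118/307725)
factor out 2^1: 20118 = 2^1·10059; with 307725 mod 8 = 5, (2/307725) = -1; sign now -1; continue with (10059/307725)
flip (10059/307725) -> (307725/10059): both odd, 10059 mod 4 = 3, 307725 mod 4 = 1, so the flip contributes +1; sign now -1
(307725/10059): 307725 mod 10059 = 5955, so (307725/10059) = (5955/10059)
flip (5955/10059) -> (10059/5955): both odd, 5955 mod 4 = 3, 10059 mod 4 = 3, so the flip contributes -1; sign now +1
(10059/5955): 10059 mod 5955 = 4104, so (10059/5955) = (4104/5955)
factor out 2^3: 4104 = 2^3·513; with 5955 mod 8 = 3, (2/5955) = -1; sign now -1; continue with (513/5955)
flip (513/5955) -> (5955/513): both odd, 513 mod 4 = 1, 5955 mod 4 = 3, so the flip contributes +1; sign now -1
(5955/513): 5955 mod 513 = 312, so (5955/513) = (312/513)
factor out 2^3: 312 = 2^3·39; with 513 mod 8 = 1, (2/513) = +1; sign now -1; continue with (39/513)
flip (39/513) -> (513/39): both odd, 39 mod 4 = 3, 513 mod 4 = 1, so the flip contributes +1; sign now -1
(513/39): 513 mod 39 = 6, so (513/39) = (6/39)
factor out 2^1: 6 = 2^1·3; with 39 mod 8 = 7, (2/39) = +1; sign now -1; continue with (3/39)
flip (3/39) -> (39/3): both odd, 3 mod 4 = 3, 39 mod 4 = 3, so the flip contributes -1; sign now +1
(39/3): 39 mod 3 = 0, so (39/3) = (0/3)
reached (0/3); gcd(a, n) > 1, so (0/3) = 0 and the symbol is 0

0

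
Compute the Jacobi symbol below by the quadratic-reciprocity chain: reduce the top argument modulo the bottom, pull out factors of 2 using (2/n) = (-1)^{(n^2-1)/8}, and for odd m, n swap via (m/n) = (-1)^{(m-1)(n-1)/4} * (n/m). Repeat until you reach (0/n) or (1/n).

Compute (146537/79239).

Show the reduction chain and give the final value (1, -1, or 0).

(146537/79239) = (67298/79239)   [reduce mod 79239]
67298 = 2^1·33649; (2/79239) = +1 since 79239 mod 8 = 7, so (67298/79239) = (+1)^1·(33649/79239); sign now +1
reciprocity: (33649/79239) = +1·(79239/33649) since 33649 mod 4 = 1, 79239 mod 4 = 3; sign now +1
(79239/33649) = (11941/33649)   [reduce mod 33649]
reciprocity: (11941/33649) = +1·(33649/11941) since 11941 mod 4 = 1, 33649 mod 4 = 1; sign now +1
(33649/11941) = (9767/11941)   [reduce mod 11941]
reciprocity: (9767/11941) = +1·(11941/9767) since 9767 mod 4 = 3, 11941 mod 4 = 1; sign now +1
(11941/9767) = (2174/9767)   [reduce mod 9767]
2174 = 2^1·1087; (2/9767) = +1 since 9767 mod 8 = 7, so (2174/9767) = (+1)^1·(1087/9767); sign now +1
reciprocity: (1087/9767) = -1·(9767/1087) since 1087 mod 4 = 3, 9767 mod 4 = 3; sign now -1
(9767/1087) = (1071/1087)   [reduce mod 1087]
reciprocity: (1071/1087) = -1·(1087/1071) since 1071 mod 4 = 3, 1087 mod 4 = 3; sign now +1
(1087/1071) = (16/1071)   [reduce mod 1071]
16 = 2^4·1; (2/1071) = +1 since 1071 mod 8 = 7, so (16/1071) = (+1)^4·(1/1071); sign now +1
(1/1071) = 1; final value = sign = +1

1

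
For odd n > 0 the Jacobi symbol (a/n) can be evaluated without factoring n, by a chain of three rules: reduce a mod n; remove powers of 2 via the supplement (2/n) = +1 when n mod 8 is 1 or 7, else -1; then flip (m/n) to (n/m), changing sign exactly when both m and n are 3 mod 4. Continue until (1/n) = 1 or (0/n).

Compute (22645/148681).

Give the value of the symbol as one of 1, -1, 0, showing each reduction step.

reciprocity: (22645/148681) = +1·(148681/22645) since 22645 mod 4 = 1, 148681 mod 4 = 1; sign now +1
(148681/22645) = (12811/22645)   [reduce mod 22645]
reciprocity: (12811/22645) = +1·(22645/12811) since 12811 mod 4 = 3, 22645 mod 4 = 1; sign now +1
(22645/12811) = (9834/12811)   [reduce mod 12811]
9834 = 2^1·4917; (2/12811) = -1 since 12811 mod 8 = 3, so (9834/12811) = (-1)^1·(4917/12811); sign now -1
reciprocity: (4917/12811) = +1·(12811/4917) since 4917 mod 4 = 1, 12811 mod 4 = 3; sign now -1
(12811/4917) = (2977/4917)   [reduce mod 4917]
reciprocity: (2977/4917) = +1·(4917/2977) since 2977 mod 4 = 1, 4917 mod 4 = 1; sign now -1
(4917/2977) = (1940/2977)   [reduce mod 2977]
1940 = 2^2·485; (2/2977) = +1 since 2977 mod 8 = 1, so (1940/2977) = (+1)^2·(485/2977); sign now -1
reciprocity: (485/2977) = +1·(2977/485) since 485 mod 4 = 1, 2977 mod 4 = 1; sign now -1
(2977/485) = (67/485)   [reduce mod 485]
reciprocity: (67/485) = +1·(485/67) since 67 mod 4 = 3, 485 mod 4 = 1; sign now -1
(485/67) = (16/67)   [reduce mod 67]
16 = 2^4·1; (2/67) = -1 since 67 mod 8 = 3, so (16/67) = (-1)^4·(1/67); sign now -1
(1/67) = 1; final value = sign = -1

-1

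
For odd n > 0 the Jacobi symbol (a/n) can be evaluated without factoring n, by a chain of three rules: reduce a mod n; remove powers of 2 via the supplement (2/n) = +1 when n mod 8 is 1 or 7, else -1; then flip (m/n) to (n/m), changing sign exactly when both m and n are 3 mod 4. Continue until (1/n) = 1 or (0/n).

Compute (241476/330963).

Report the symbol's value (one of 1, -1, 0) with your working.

241476 = 2^2·60369; (2/330963) = -1 since 330963 mod 8 = 3, so (241476/330963) = (-1)^2·(60369/330963); sign now +1
reciprocity: (60369/330963) = +1·(330963/60369) since 60369 mod 4 = 1, 330963 mod 4 = 3; sign now +1
(330963/60369) = (29118/60369)   [reduce mod 60369]
29118 = 2^1·14559; (2/60369) = +1 since 60369 mod 8 = 1, so (29118/60369) = (+1)^1·(14559/60369); sign now +1
reciprocity: (14559/60369) = +1·(60369/14559) since 14559 mod 4 = 3, 60369 mod 4 = 1; sign now +1
(60369/14559) = (2133/14559)   [reduce mod 14559]
reciprocity: (2133/14559) = +1·(14559/2133) since 2133 mod 4 = 1, 14559 mod 4 = 3; sign now +1
(14559/2133) = (1761/2133)   [reduce mod 2133]
reciprocity: (1761/2133) = +1·(2133/1761) since 1761 mod 4 = 1, 2133 mod 4 = 1; sign now +1
(2133/1761) = (372/1761)   [reduce mod 1761]
372 = 2^2·93; (2/1761) = +1 since 1761 mod 8 = 1, so (372/1761) = (+1)^2·(93/1761); sign now +1
reciprocity: (93/1761) = +1·(1761/93) since 93 mod 4 = 1, 1761 mod 4 = 1; sign now +1
(1761/93) = (87/93)   [reduce mod 93]
reciprocity: (87/93) = +1·(93/87) since 87 mod 4 = 3, 93 mod 4 = 1; sign now +1
(93/87) = (6/87)   [reduce mod 87]
6 = 2^1·3; (2/87) = +1 since 87 mod 8 = 7, so (6/87) = (+1)^1·(3/87); sign now +1
reciprocity: (3/87) = -1·(87/3) since 3 mod 4 = 3, 87 mod 4 = 3; sign now -1
(87/3) = (0/3)   [reduce mod 3]
(0/3) = 0   [gcd(a, n) > 1]; final value = 0

0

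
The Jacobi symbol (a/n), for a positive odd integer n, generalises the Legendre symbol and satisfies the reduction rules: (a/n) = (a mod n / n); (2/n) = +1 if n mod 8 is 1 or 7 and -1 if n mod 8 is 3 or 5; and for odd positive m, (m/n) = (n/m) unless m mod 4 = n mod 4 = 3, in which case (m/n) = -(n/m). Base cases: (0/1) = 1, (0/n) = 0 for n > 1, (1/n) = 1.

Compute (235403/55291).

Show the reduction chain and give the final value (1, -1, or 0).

(235403/55291) = (14239/55291)   [reduce mod 55291]
reciprocity: (14239/55291) = -1·(55291/14239) since 14239 mod 4 = 3, 55291 mod 4 = 3; sign now -1
(55291/14239) = (12574/14239)   [reduce mod 14239]
12574 = 2^1·6287; (2/14239) = +1 since 14239 mod 8 = 7, so (12574/14239) = (+1)^1·(6287/14239); sign now -1
reciprocity: (6287/14239) = -1·(14239/6287) since 6287 mod 4 = 3, 14239 mod 4 = 3; sign now +1
(14239/6287) = (1665/6287)   [reduce mod 6287]
reciprocity: (1665/6287) = +1·(6287/1665) since 1665 mod 4 = 1, 6287 mod 4 = 3; sign now +1
(6287/1665) = (1292/1665)   [reduce mod 1665]
1292 = 2^2·323; (2/1665) = +1 since 1665 mod 8 = 1, so (1292/1665) = (+1)^2·(323/1665); sign now +1
reciprocity: (323/1665) = +1·(1665/323) since 323 mod 4 = 3, 1665 mod 4 = 1; sign now +1
(1665/323) = (50/323)   [reduce mod 323]
50 = 2^1·25; (2/323) = -1 since 323 mod 8 = 3, so (50/323) = (-1)^1·(25/323); sign now -1
reciprocity: (25/323) = +1·(323/25) since 25 mod 4 = 1, 323 mod 4 = 3; sign now -1
(323/25) = (23/25)   [reduce mod 25]
reciprocity: (23/25) = +1·(25/23) since 23 mod 4 = 3, 25 mod 4 = 1; sign now -1
(25/23) = (2/23)   [reduce mod 23]
2 = 2^1·1; (2/23) = +1 since 23 mod 8 = 7, so (2/23) = (+1)^1·(1/23); sign now -1
(1/23) = 1; final value = sign = -1

-1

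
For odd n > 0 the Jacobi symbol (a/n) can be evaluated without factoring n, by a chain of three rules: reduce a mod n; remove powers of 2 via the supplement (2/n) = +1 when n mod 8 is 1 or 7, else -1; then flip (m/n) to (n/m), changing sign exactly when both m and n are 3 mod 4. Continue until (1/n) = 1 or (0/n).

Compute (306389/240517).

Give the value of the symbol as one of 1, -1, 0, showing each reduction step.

(306389/240517): 306389 mod 240517 = 65872, so (306389/240517) = (65872/240517)
factor out 2^4: 65872 = 2^4·4117; with 240517 mod 8 = 5, (2/240517) = -1; sign now +1; continue with (4117/240517)
flip (4117/240517) -> (240517/4117): both odd, 4117 mod 4 = 1, 240517 mod 4 = 1, so the flip contributes +1; sign now +1
(240517/4117): 240517 mod 4117 = 1731, so (240517/4117) = (1731/4117)
flip (1731/4117) -> (4117/1731): both odd, 1731 mod 4 = 3, 4117 mod 4 = 1, so the flip contributes +1; sign now +1
(4117/1731): 4117 mod 1731 = 655, so (4117/1731) = (655/1731)
flip (655/1731) -> (1731/655): both odd, 655 mod 4 = 3, 1731 mod 4 = 3, so the flip contributes -1; sign now -1
(1731/655): 1731 mod 655 = 421, so (1731/655) = (421/655)
flip (421/655) -> (655/421): both odd, 421 mod 4 = 1, 655 mod 4 = 3, so the flip contributes +1; sign now -1
(655/421): 655 mod 421 = 234, so (655/421) = (234/421)
factor out 2^1: 234 = 2^1·117; with 421 mod 8 = 5, (2/421) = -1; sign now +1; continue with (117/421)
flip (117/421) -> (421/117): both odd, 117 mod 4 = 1, 421 mod 4 = 1, so the flip contributes +1; sign now +1
(421/117): 421 mod 117 = 70, so (421/117) = (70/117)
factor out 2^1: 70 = 2^1·35; with 117 mod 8 = 5, (2/117) = -1; sign now -1; continue with (35/117)
flip (35/117) -> (117/35): both odd, 35 mod 4 = 3, 117 mod 4 = 1, so the flip contributes +1; sign now -1
(117/35): 117 mod 35 = 12, so (117/35) = (12/35)
factor out 2^2: 12 = 2^2·3; with 35 mod 8 = 3, (2/35) = -1; sign now -1; continue with (3/35)
flip (3/35) -> (35/3): both odd, 3 mod 4 = 3, 35 mod 4 = 3, so the flip contributes -1; sign now +1
(35/3): 35 mod 3 = 2, so (35/3) = (2/3)
factor out 2^1: 2 = 2^1·1; with 3 mod 8 = 3, (2/3) = -1; sign now -1; continue with (1/3)
reached (1/3) = 1, so the symbol is -1

-1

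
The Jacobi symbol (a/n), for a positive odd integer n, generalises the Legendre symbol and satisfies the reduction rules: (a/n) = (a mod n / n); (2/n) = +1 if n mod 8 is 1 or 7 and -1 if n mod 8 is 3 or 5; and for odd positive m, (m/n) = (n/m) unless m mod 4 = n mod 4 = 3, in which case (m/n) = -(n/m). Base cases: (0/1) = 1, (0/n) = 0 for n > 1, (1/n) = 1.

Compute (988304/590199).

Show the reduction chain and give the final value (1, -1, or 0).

1

(988304/590199) = (398105/590199)   [reduce mod 590199]
reciprocity: (398105/590199) = +1·(590199/398105) since 398105 mod 4 = 1, 590199 mod 4 = 3; sign now +1
(590199/398105) = (192094/398105)   [reduce mod 398105]
192094 = 2^1·96047; (2/398105) = +1 since 398105 mod 8 = 1, so (192094/398105) = (+1)^1·(96047/398105); sign now +1
reciprocity: (96047/398105) = +1·(398105/96047) since 96047 mod 4 = 3, 398105 mod 4 = 1; sign now +1
(398105/96047) = (13917/96047)   [reduce mod 96047]
reciprocity: (13917/96047) = +1·(96047/13917) since 13917 mod 4 = 1, 96047 mod 4 = 3; sign now +1
(96047/13917) = (12545/13917)   [reduce mod 13917]
reciprocity: (12545/13917) = +1·(13917/12545) since 12545 mod 4 = 1, 13917 mod 4 = 1; sign now +1
(13917/12545) = (1372/12545)   [reduce mod 12545]
1372 = 2^2·343; (2/12545) = +1 since 12545 mod 8 = 1, so (1372/12545) = (+1)^2·(343/12545); sign now +1
reciprocity: (343/12545) = +1·(12545/343) since 343 mod 4 = 3, 12545 mod 4 = 1; sign now +1
(12545/343) = (197/343)   [reduce mod 343]
reciprocity: (197/343) = +1·(343/197) since 197 mod 4 = 1, 343 mod 4 = 3; sign now +1
(343/197) = (146/197)   [reduce mod 197]
146 = 2^1·73; (2/197) = -1 since 197 mod 8 = 5, so (146/197) = (-1)^1·(73/197); sign now -1
reciprocity: (73/197) = +1·(197/73) since 73 mod 4 = 1, 197 mod 4 = 1; sign now -1
(197/73) = (51/73)   [reduce mod 73]
reciprocity: (51/73) = +1·(73/51) since 51 mod 4 = 3, 73 mod 4 = 1; sign now -1
(73/51) = (22/51)   [reduce mod 51]
22 = 2^1·11; (2/51) = -1 since 51 mod 8 = 3, so (22/51) = (-1)^1·(11/51); sign now +1
reciprocity: (11/51) = -1·(51/11) since 11 mod 4 = 3, 51 mod 4 = 3; sign now -1
(51/11) = (7/11)   [reduce mod 11]
reciprocity: (7/11) = -1·(11/7) since 7 mod 4 = 3, 11 mod 4 = 3; sign now +1
(11/7) = (4/7)   [reduce mod 7]
4 = 2^2·1; (2/7) = +1 since 7 mod 8 = 7, so (4/7) = (+1)^2·(1/7); sign now +1
(1/7) = 1; final value = sign = +1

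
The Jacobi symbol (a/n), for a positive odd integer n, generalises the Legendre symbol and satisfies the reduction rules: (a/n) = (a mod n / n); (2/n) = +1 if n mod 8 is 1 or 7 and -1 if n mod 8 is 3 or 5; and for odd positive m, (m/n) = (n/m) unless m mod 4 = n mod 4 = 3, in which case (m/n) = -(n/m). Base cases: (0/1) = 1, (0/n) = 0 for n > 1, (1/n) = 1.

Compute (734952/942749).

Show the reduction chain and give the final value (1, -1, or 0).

734952 = 2^3·91869; (2/942749) = -1 since 942749 mod 8 = 5, so (734952/942749) = (-1)^3·(91869/942749); sign now -1
reciprocity: (91869/942749) = +1·(942749/91869) since 91869 mod 4 = 1, 942749 mod 4 = 1; sign now -1
(942749/91869) = (24059/91869)   [reduce mod 91869]
reciprocity: (24059/91869) = +1·(91869/24059) since 24059 mod 4 = 3, 91869 mod 4 = 1; sign now -1
(91869/24059) = (19692/24059)   [reduce mod 24059]
19692 = 2^2·4923; (2/24059) = -1 since 24059 mod 8 = 3, so (19692/24059) = (-1)^2·(4923/24059); sign now -1
reciprocity: (4923/24059) = -1·(24059/4923) since 4923 mod 4 = 3, 24059 mod 4 = 3; sign now +1
(24059/4923) = (4367/4923)   [reduce mod 4923]
reciprocity: (4367/4923) = -1·(4923/4367) since 4367 mod 4 = 3, 4923 mod 4 = 3; sign now -1
(4923/4367) = (556/4367)   [reduce mod 4367]
556 = 2^2·139; (2/4367) = +1 since 4367 mod 8 = 7, so (556/4367) = (+1)^2·(139/4367); sign now -1
reciprocity: (139/4367) = -1·(4367/139) since 139 mod 4 = 3, 4367 mod 4 = 3; sign now +1
(4367/139) = (58/139)   [reduce mod 139]
58 = 2^1·29; (2/139) = -1 since 139 mod 8 = 3, so (58/139) = (-1)^1·(29/139); sign now -1
reciprocity: (29/139) = +1·(139/29) since 29 mod 4 = 1, 139 mod 4 = 3; sign now -1
(139/29) = (23/29)   [reduce mod 29]
reciprocity: (23/29) = +1·(29/23) since 23 mod 4 = 3, 29 mod 4 = 1; sign now -1
(29/23) = (6/23)   [reduce mod 23]
6 = 2^1·3; (2/23) = +1 since 23 mod 8 = 7, so (6/23) = (+1)^1·(3/23); sign now -1
reciprocity: (3/23) = -1·(23/3) since 3 mod 4 = 3, 23 mod 4 = 3; sign now +1
(23/3) = (2/3)   [reduce mod 3]
2 = 2^1·1; (2/3) = -1 since 3 mod 8 = 3, so (2/3) = (-1)^1·(1/3); sign now -1
(1/3) = 1; final value = sign = -1

-1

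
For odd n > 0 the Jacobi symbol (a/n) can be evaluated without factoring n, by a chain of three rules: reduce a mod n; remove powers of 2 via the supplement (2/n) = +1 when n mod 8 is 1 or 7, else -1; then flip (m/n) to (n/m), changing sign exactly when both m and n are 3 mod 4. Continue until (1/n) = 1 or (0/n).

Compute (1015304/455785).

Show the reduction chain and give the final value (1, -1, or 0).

1

(1015304/455785) = (103734/455785)   [reduce mod 455785]
103734 = 2^1·51867; (2/455785) = +1 since 455785 mod 8 = 1, so (103734/455785) = (+1)^1·(51867/455785); sign now +1
reciprocity: (51867/455785) = +1·(455785/51867) since 51867 mod 4 = 3, 455785 mod 4 = 1; sign now +1
(455785/51867) = (40849/51867)   [reduce mod 51867]
reciprocity: (40849/51867) = +1·(51867/40849) since 40849 mod 4 = 1, 51867 mod 4 = 3; sign now +1
(51867/40849) = (11018/40849)   [reduce mod 40849]
11018 = 2^1·5509; (2/40849) = +1 since 40849 mod 8 = 1, so (11018/40849) = (+1)^1·(5509/40849); sign now +1
reciprocity: (5509/40849) = +1·(40849/5509) since 5509 mod 4 = 1, 40849 mod 4 = 1; sign now +1
(40849/5509) = (2286/5509)   [reduce mod 5509]
2286 = 2^1·1143; (2/5509) = -1 since 5509 mod 8 = 5, so (2286/5509) = (-1)^1·(1143/5509); sign now -1
reciprocity: (1143/5509) = +1·(5509/1143) since 1143 mod 4 = 3, 5509 mod 4 = 1; sign now -1
(5509/1143) = (937/1143)   [reduce mod 1143]
reciprocity: (937/1143) = +1·(1143/937) since 937 mod 4 = 1, 1143 mod 4 = 3; sign now -1
(1143/937) = (206/937)   [reduce mod 937]
206 = 2^1·103; (2/937) = +1 since 937 mod 8 = 1, so (206/937) = (+1)^1·(103/937); sign now -1
reciprocity: (103/937) = +1·(937/103) since 103 mod 4 = 3, 937 mod 4 = 1; sign now -1
(937/103) = (10/103)   [reduce mod 103]
10 = 2^1·5; (2/103) = +1 since 103 mod 8 = 7, so (10/103) = (+1)^1·(5/103); sign now -1
reciprocity: (5/103) = +1·(103/5) since 5 mod 4 = 1, 103 mod 4 = 3; sign now -1
(103/5) = (3/5)   [reduce mod 5]
reciprocity: (3/5) = +1·(5/3) since 3 mod 4 = 3, 5 mod 4 = 1; sign now -1
(5/3) = (2/3)   [reduce mod 3]
2 = 2^1·1; (2/3) = -1 since 3 mod 8 = 3, so (2/3) = (-1)^1·(1/3); sign now +1
(1/3) = 1; final value = sign = +1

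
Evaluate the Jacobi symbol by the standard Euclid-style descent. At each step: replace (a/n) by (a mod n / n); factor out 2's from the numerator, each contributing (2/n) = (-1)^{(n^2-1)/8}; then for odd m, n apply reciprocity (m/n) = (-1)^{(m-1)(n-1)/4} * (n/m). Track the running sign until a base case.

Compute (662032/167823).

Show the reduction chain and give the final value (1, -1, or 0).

1

(662032/167823): 662032 mod 167823 = 158563, so (662032/167823) = (158563/167823)
flip (158563/167823) -> (167823/158563): both odd, 158563 mod 4 = 3, 167823 mod 4 = 3, so the flip contributes -1; sign now -1
(167823/158563): 167823 mod 158563 = 9260, so (167823/158563) = (9260/158563)
factor out 2^2: 9260 = 2^2·2315; with 158563 mod 8 = 3, (2/158563) = -1; sign now -1; continue with (2315/158563)
flip (2315/158563) -> (158563/2315): both odd, 2315 mod 4 = 3, 158563 mod 4 = 3, so the flip contributes -1; sign now +1
(158563/2315): 158563 mod 2315 = 1143, so (158563/2315) = (1143/2315)
flip (1143/2315) -> (2315/1143): both odd, 1143 mod 4 = 3, 2315 mod 4 = 3, so the flip contributes -1; sign now -1
(2315/1143): 2315 mod 1143 = 29, so (2315/1143) = (29/1143)
flip (29/1143) -> (1143/29): both odd, 29 mod 4 = 1, 1143 mod 4 = 3, so the flip contributes +1; sign now -1
(1143/29): 1143 mod 29 = 12, so (1143/29) = (12/29)
factor out 2^2: 12 = 2^2·3; with 29 mod 8 = 5, (2/29) = -1; sign now -1; continue with (3/29)
flip (3/29) -> (29/3): both odd, 3 mod 4 = 3, 29 mod 4 = 1, so the flip contributes +1; sign now -1
(29/3): 29 mod 3 = 2, so (29/3) = (2/3)
factor out 2^1: 2 = 2^1·1; with 3 mod 8 = 3, (2/3) = -1; sign now +1; continue with (1/3)
reached (1/3) = 1, so the symbol is +1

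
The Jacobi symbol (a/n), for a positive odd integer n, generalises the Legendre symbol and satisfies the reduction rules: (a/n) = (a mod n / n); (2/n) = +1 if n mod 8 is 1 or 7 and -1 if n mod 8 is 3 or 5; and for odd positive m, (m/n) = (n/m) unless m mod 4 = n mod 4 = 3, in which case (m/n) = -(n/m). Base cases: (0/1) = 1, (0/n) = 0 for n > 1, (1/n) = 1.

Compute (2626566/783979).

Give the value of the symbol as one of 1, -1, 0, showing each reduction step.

(2626566/783979) = (274629/783979)   [reduce mod 783979]
reciprocity: (274629/783979) = +1·(783979/274629) since 274629 mod 4 = 1, 783979 mod 4 = 3; sign now +1
(783979/274629) = (234721/274629)   [reduce mod 274629]
reciprocity: (234721/274629) = +1·(274629/234721) since 234721 mod 4 = 1, 274629 mod 4 = 1; sign now +1
(274629/234721) = (39908/234721)   [reduce mod 234721]
39908 = 2^2·9977; (2/234721) = +1 since 234721 mod 8 = 1, so (39908/234721) = (+1)^2·(9977/234721); sign now +1
reciprocity: (9977/234721) = +1·(234721/9977) since 9977 mod 4 = 1, 234721 mod 4 = 1; sign now +1
(234721/9977) = (5250/9977)   [reduce mod 9977]
5250 = 2^1·2625; (2/9977) = +1 since 9977 mod 8 = 1, so (5250/9977) = (+1)^1·(2625/9977); sign now +1
reciprocity: (2625/9977) = +1·(9977/2625) since 2625 mod 4 = 1, 9977 mod 4 = 1; sign now +1
(9977/2625) = (2102/2625)   [reduce mod 2625]
2102 = 2^1·1051; (2/2625) = +1 since 2625 mod 8 = 1, so (2102/2625) = (+1)^1·(1051/2625); sign now +1
reciprocity: (1051/2625) = +1·(2625/1051) since 1051 mod 4 = 3, 2625 mod 4 = 1; sign now +1
(2625/1051) = (523/1051)   [reduce mod 1051]
reciprocity: (523/1051) = -1·(1051/523) since 523 mod 4 = 3, 1051 mod 4 = 3; sign now -1
(1051/523) = (5/523)   [reduce mod 523]
reciprocity: (5/523) = +1·(523/5) since 5 mod 4 = 1, 523 mod 4 = 3; sign now -1
(523/5) = (3/5)   [reduce mod 5]
reciprocity: (3/5) = +1·(5/3) since 3 mod 4 = 3, 5 mod 4 = 1; sign now -1
(5/3) = (2/3)   [reduce mod 3]
2 = 2^1·1; (2/3) = -1 since 3 mod 8 = 3, so (2/3) = (-1)^1·(1/3); sign now +1
(1/3) = 1; final value = sign = +1

1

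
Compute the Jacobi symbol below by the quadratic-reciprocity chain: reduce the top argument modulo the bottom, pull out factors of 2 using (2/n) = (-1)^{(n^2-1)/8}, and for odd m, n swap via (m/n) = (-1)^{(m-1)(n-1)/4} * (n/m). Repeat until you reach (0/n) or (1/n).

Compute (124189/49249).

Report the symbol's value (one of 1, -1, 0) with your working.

1

(124189/49249) = (25691/49249)   [reduce mod 49249]
reciprocity: (25691/49249) = +1·(49249/25691) since 25691 mod 4 = 3, 49249 mod 4 = 1; sign now +1
(49249/25691) = (23558/25691)   [reduce mod 25691]
23558 = 2^1·11779; (2/25691) = -1 since 25691 mod 8 = 3, so (23558/25691) = (-1)^1·(11779/25691); sign now -1
reciprocity: (11779/25691) = -1·(25691/11779) since 11779 mod 4 = 3, 25691 mod 4 = 3; sign now +1
(25691/11779) = (2133/11779)   [reduce mod 11779]
reciprocity: (2133/11779) = +1·(11779/2133) since 2133 mod 4 = 1, 11779 mod 4 = 3; sign now +1
(11779/2133) = (1114/2133)   [reduce mod 2133]
1114 = 2^1·557; (2/2133) = -1 since 2133 mod 8 = 5, so (1114/2133) = (-1)^1·(557/2133); sign now -1
reciprocity: (557/2133) = +1·(2133/557) since 557 mod 4 = 1, 2133 mod 4 = 1; sign now -1
(2133/557) = (462/557)   [reduce mod 557]
462 = 2^1·231; (2/557) = -1 since 557 mod 8 = 5, so (462/557) = (-1)^1·(231/557); sign now +1
reciprocity: (231/557) = +1·(557/231) since 231 mod 4 = 3, 557 mod 4 = 1; sign now +1
(557/231) = (95/231)   [reduce mod 231]
reciprocity: (95/231) = -1·(231/95) since 95 mod 4 = 3, 231 mod 4 = 3; sign now -1
(231/95) = (41/95)   [reduce mod 95]
reciprocity: (41/95) = +1·(95/41) since 41 mod 4 = 1, 95 mod 4 = 3; sign now -1
(95/41) = (13/41)   [reduce mod 41]
reciprocity: (13/41) = +1·(41/13) since 13 mod 4 = 1, 41 mod 4 = 1; sign now -1
(41/13) = (2/13)   [reduce mod 13]
2 = 2^1·1; (2/13) = -1 since 13 mod 8 = 5, so (2/13) = (-1)^1·(1/13); sign now +1
(1/13) = 1; final value = sign = +1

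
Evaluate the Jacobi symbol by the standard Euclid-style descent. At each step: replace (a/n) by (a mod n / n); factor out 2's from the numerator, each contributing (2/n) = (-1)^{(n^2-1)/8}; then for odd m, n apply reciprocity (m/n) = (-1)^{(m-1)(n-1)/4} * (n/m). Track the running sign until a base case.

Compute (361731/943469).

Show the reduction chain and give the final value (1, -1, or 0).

-1

flip (361731/943469) -> (943469/361731): both odd, 361731 mod 4 = 3, 943469 mod 4 = 1, so the flip contributes +1; sign now +1
(943469/361731): 943469 mod 361731 = 220007, so (943469/361731) = (220007/361731)
flip (220007/361731) -> (361731/220007): both odd, 220007 mod 4 = 3, 361731 mod 4 = 3, so the flip contributes -1; sign now -1
(361731/220007): 361731 mod 220007 = 141724, so (361731/220007) = (141724/220007)
factor out 2^2: 141724 = 2^2·35431; with 220007 mod 8 = 7, (2/220007) = +1; sign now -1; continue with (35431/220007)
flip (35431/220007) -> (220007/35431): both odd, 35431 mod 4 = 3, 220007 mod 4 = 3, so the flip contributes -1; sign now +1
(220007/35431): 220007 mod 35431 = 7421, so (220007/35431) = (7421/35431)
flip (7421/35431) -> (35431/7421): both odd, 7421 mod 4 = 1, 35431 mod 4 = 3, so the flip contributes +1; sign now +1
(35431/7421): 35431 mod 7421 = 5747, so (35431/7421) = (5747/7421)
flip (5747/7421) -> (7421/5747): both odd, 5747 mod 4 = 3, 7421 mod 4 = 1, so the flip contributes +1; sign now +1
(7421/5747): 7421 mod 5747 = 1674, so (7421/5747) = (1674/5747)
factor out 2^1: 1674 = 2^1·837; with 5747 mod 8 = 3, (2/5747) = -1; sign now -1; continue with (837/5747)
flip (837/5747) -> (5747/837): both odd, 837 mod 4 = 1, 5747 mod 4 = 3, so the flip contributes +1; sign now -1
(5747/837): 5747 mod 837 = 725, so (5747/837) = (725/837)
flip (725/837) -> (837/725): both odd, 725 mod 4 = 1, 837 mod 4 = 1, so the flip contributes +1; sign now -1
(837/725): 837 mod 725 = 112, so (837/725) = (112/725)
factor out 2^4: 112 = 2^4·7; with 725 mod 8 = 5, (2/725) = -1; sign now -1; continue with (7/725)
flip (7/725) -> (725/7): both odd, 7 mod 4 = 3, 725 mod 4 = 1, so the flip contributes +1; sign now -1
(725/7): 725 mod 7 = 4, so (725/7) = (4/7)
factor out 2^2: 4 = 2^2·1; with 7 mod 8 = 7, (2/7) = +1; sign now -1; continue with (1/7)
reached (1/7) = 1, so the symbol is -1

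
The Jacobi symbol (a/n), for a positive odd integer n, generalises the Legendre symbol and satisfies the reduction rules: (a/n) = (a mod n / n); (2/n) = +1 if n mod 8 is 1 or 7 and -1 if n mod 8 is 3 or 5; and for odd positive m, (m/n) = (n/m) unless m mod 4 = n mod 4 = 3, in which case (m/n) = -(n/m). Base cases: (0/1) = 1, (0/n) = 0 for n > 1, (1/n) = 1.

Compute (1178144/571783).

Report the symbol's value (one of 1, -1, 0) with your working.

1

(1178144/571783): 1178144 mod 571783 = 34578, so (1178144/571783) = (34578/571783)
factor out 2^1: 34578 = 2^1·17289; with 571783 mod 8 = 7, (2/571783) = +1; sign now +1; continue with (17289/571783)
flip (17289/571783) -> (571783/17289): both odd, 17289 mod 4 = 1, 571783 mod 4 = 3, so the flip contributes +1; sign now +1
(571783/17289): 571783 mod 17289 = 1246, so (571783/17289) = (1246/17289)
factor out 2^1: 1246 = 2^1·623; with 17289 mod 8 = 1, (2/17289) = +1; sign now +1; continue with (623/17289)
flip (623/17289) -> (17289/623): both odd, 623 mod 4 = 3, 17289 mod 4 = 1, so the flip contributes +1; sign now +1
(17289/623): 17289 mod 623 = 468, so (17289/623) = (468/623)
factor out 2^2: 468 = 2^2·117; with 623 mod 8 = 7, (2/623) = +1; sign now +1; continue with (117/623)
flip (117/623) -> (623/117): both odd, 117 mod 4 = 1, 623 mod 4 = 3, so the flip contributes +1; sign now +1
(623/117): 623 mod 117 = 38, so (623/117) = (38/117)
factor out 2^1: 38 = 2^1·19; with 117 mod 8 = 5, (2/117) = -1; sign now -1; continue with (19/117)
flip (19/117) -> (117/19): both odd, 19 mod 4 = 3, 117 mod 4 = 1, so the flip contributes +1; sign now -1
(117/19): 117 mod 19 = 3, so (117/19) = (3/19)
flip (3/19) -> (19/3): both odd, 3 mod 4 = 3, 19 mod 4 = 3, so the flip contributes -1; sign now +1
(19/3): 19 mod 3 = 1, so (19/3) = (1/3)
reached (1/3) = 1, so the symbol is +1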